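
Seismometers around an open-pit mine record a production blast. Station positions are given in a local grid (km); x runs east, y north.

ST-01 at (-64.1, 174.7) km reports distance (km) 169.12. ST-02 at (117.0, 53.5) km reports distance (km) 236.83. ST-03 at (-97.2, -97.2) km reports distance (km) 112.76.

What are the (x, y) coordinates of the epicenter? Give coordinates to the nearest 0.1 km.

Circle about each station: (x + 64.1)² + (y − 174.7)² = 169.12²; (x − 117.0)² + (y − 53.5)² = 236.83²; (x + 97.2)² + (y + 97.2)² = 112.76².
Subtracting the ST-01 equation from the ST-02 and ST-03 equations removes the quadratic terms:
362.2 x − 242.4 y = -45564.52
-66.2 x − 543.8 y = 153.54
Solving the 2×2 system: x ≈ -116.5, y ≈ 13.9 km.

-116.5 km east, 13.9 km north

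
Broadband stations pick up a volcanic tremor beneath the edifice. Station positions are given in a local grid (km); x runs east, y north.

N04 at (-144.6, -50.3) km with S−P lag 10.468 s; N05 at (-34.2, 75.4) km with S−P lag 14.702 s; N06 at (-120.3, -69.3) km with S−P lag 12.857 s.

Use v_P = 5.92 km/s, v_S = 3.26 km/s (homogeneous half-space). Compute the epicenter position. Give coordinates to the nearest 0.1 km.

(-127.5, 23.7)

Distance from S−P lag: d = Δt · v_P v_S / (v_P − v_S) = Δt · (5.92·3.26)/(5.92−3.26) ≈ 7.2553·Δt.
So d_N04 = 75.95, d_N05 = 106.67, d_N06 = 93.28 km.
Circle about each station: (x + 144.6)² + (y + 50.3)² = 75.95²; (x + 34.2)² + (y − 75.4)² = 106.67²; (x + 120.3)² + (y + 69.3)² = 93.28².
Subtracting pairs of circle equations eliminates x²+y² and gives linear equations (the radical axes):
220.8 x + 251.4 y = -22194.54
48.6 x − 38.0 y = -7097.43
Solving the 2×2 system: x ≈ -127.5, y ≈ 23.7 km.
Check against N04 (with the unrounded x, y): √((x + 144.6)²+(y + 50.3)²) = 75.95 ≈ 75.95 km. ✓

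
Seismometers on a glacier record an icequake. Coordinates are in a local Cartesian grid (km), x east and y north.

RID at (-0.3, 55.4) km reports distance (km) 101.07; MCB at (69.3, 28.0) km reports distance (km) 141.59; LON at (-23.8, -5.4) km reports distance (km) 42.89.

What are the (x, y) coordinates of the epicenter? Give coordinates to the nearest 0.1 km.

(-62.2, -24.5)

Circle about each station: (x + 0.3)² + (y − 55.4)² = 101.07²; (x − 69.3)² + (y − 28.0)² = 141.59²; (x + 23.8)² + (y + 5.4)² = 42.89².
Subtracting pairs of circle equations eliminates x²+y² and gives linear equations (the radical axes):
139.2 x − 54.8 y = -7315.34
-47.0 x − 121.6 y = 5901.94
Solving the 2×2 system: x ≈ -62.2, y ≈ -24.5 km.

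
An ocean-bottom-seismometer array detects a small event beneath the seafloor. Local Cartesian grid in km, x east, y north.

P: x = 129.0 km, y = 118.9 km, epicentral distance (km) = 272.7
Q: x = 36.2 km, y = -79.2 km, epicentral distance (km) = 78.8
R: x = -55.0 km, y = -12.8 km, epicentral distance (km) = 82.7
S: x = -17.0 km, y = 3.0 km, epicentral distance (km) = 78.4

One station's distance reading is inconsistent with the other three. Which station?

Solve using three stations at a time. Using P, Q, R (subtract circle equations pairwise → linear system) gives (x, y) ≈ (-41.1, -94.2).
Distances from that point to each station vs reported:
  P: calculated 272.7 vs reported 272.7 → residual 0.0 km
  Q: calculated 78.7 vs reported 78.8 → residual 0.1 km
  R: calculated 82.6 vs reported 82.7 → residual 0.1 km
  S: calculated 100.2 vs reported 78.4 → residual 21.8 km
P, Q, R are mutually consistent (residuals ≈ 0); S is off by 21.8 km.

S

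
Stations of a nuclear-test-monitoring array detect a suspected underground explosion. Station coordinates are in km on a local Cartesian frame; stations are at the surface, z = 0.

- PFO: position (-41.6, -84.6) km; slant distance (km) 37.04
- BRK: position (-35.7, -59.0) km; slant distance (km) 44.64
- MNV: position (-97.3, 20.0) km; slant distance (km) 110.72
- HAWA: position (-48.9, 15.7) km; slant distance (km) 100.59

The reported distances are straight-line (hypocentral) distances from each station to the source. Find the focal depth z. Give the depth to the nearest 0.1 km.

Each station gives a sphere (x−x_i)² + (y−y_i)² + z² = d_i² (stations at z=0).
Subtracting the PFO sphere from BRK and MNV: z² cancels, leaving linear equations in x and y:
11.8 x + 51.2 y = -4753.00
-111.4 x + 209.2 y = -9907.39
Solving: x ≈ -59.600, y ≈ -79.096 km (keep extra digits for the depth step; rounded: -59.6, -79.1).
Then from the PFO sphere: z² = 37.04² − (x + 41.6)² − (y + 84.6)² with x = -59.600, y = -79.096, so z ≈ 31.901 ≈ 31.9 km.

z ≈ 31.9 km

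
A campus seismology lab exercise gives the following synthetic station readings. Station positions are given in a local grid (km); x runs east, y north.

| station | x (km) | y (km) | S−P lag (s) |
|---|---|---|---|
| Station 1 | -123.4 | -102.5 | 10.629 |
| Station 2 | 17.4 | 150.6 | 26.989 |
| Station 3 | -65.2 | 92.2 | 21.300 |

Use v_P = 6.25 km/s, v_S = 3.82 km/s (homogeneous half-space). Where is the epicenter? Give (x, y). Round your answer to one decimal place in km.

(-19.4, -112.0)

Distance from S−P lag: d = Δt · v_P v_S / (v_P − v_S) = Δt · (6.25·3.82)/(6.25−3.82) ≈ 9.8251·Δt.
So d_Station 1 = 104.43, d_Station 2 = 265.17, d_Station 3 = 209.27 km.
Circle about each station: (x + 123.4)² + (y + 102.5)² = 104.43²; (x − 17.4)² + (y − 150.6)² = 265.17²; (x + 65.2)² + (y − 92.2)² = 209.27².
Subtracting the Station 1 equation from the Station 2 and Station 3 equations removes the quadratic terms:
281.6 x + 506.2 y = -62160.19
116.4 x + 389.4 y = -45870.24
Solving the 2×2 system: x ≈ -19.4, y ≈ -112.0 km.
Check against Station 1 (with the unrounded x, y): √((x + 123.4)²+(y + 102.5)²) = 104.40 ≈ 104.43 km. ✓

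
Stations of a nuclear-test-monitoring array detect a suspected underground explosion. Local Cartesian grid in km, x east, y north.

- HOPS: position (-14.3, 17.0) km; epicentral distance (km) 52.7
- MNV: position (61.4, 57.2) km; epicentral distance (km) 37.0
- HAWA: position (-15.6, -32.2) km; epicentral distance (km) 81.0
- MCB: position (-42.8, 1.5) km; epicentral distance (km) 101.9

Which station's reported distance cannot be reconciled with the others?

MCB

Solve using three stations at a time. Using HOPS, MNV, HAWA (subtract circle equations pairwise → linear system) gives (x, y) ≈ (36.9, 29.5).
Distances from that point to each station vs reported:
  HOPS: calculated 52.7 vs reported 52.7 → residual 0.0 km
  MNV: calculated 37.0 vs reported 37.0 → residual 0.0 km
  HAWA: calculated 81.0 vs reported 81.0 → residual 0.0 km
  MCB: calculated 84.5 vs reported 101.9 → residual 17.4 km
HOPS, MNV, HAWA are mutually consistent (residuals ≈ 0); MCB is off by 17.4 km.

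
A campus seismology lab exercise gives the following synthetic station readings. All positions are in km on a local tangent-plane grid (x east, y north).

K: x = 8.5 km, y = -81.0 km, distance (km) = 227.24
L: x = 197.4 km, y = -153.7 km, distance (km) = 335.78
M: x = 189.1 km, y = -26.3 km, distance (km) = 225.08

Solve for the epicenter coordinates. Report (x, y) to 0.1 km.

Circle about each station: (x − 8.5)² + (y + 81.0)² = 227.24²; (x − 197.4)² + (y + 153.7)² = 335.78²; (x − 189.1)² + (y + 26.3)² = 225.08².
Subtracting pairs of circle equations eliminates x²+y² and gives linear equations (the radical axes):
377.8 x − 145.4 y = -5152.99
361.2 x + 109.4 y = 30794.26
Solving the 2×2 system: x ≈ 41.7, y ≈ 143.8 km.

x ≈ 41.7 km, y ≈ 143.8 km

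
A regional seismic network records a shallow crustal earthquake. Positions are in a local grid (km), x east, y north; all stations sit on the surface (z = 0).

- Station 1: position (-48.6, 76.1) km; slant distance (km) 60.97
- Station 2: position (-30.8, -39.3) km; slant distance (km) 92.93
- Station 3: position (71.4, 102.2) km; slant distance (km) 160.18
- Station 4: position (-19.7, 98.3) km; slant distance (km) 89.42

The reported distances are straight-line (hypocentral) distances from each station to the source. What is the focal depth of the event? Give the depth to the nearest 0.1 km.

Each station gives a sphere (x−x_i)² + (y−y_i)² + z² = d_i² (stations at z=0).
Subtracting the Station 1 sphere from Station 2 and Station 3: z² cancels, leaving linear equations in x and y:
35.6 x − 230.8 y = -10578.68
240.0 x + 52.2 y = -14550.66
Solving: x ≈ -68.305, y ≈ 35.299 km (keep extra digits for the depth step; rounded: -68.3, 35.3).
Then from the Station 1 sphere: z² = 60.97² − (x + 48.6)² − (y − 76.1)² with x = -68.305, y = 35.299, so z ≈ 40.796 ≈ 40.8 km.
Check against Station 4 (with the unrounded solution): distance 89.42 ≈ 89.42 km. ✓

depth ≈ 40.8 km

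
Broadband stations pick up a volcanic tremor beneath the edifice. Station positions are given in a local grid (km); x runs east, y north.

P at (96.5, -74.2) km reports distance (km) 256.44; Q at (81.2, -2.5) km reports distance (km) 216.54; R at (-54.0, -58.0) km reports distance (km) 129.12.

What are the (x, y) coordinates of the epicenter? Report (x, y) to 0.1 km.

-129.7 km east, 46.6 km north

Circle about each station: (x − 96.5)² + (y + 74.2)² = 256.44²; (x − 81.2)² + (y + 2.5)² = 216.54²; (x + 54.0)² + (y + 58.0)² = 129.12².
Subtracting pairs of circle equations eliminates x²+y² and gives linear equations (the radical axes):
-30.6 x + 143.4 y = 10653.70
-301.0 x + 32.4 y = 40551.61
Solving the 2×2 system: x ≈ -129.7, y ≈ 46.6 km.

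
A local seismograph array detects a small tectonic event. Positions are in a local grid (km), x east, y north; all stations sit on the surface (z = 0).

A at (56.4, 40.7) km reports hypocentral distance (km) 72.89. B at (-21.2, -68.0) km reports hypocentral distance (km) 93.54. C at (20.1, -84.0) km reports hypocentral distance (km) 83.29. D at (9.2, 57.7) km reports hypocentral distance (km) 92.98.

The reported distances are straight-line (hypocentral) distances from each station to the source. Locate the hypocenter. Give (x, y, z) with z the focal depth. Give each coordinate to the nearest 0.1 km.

x ≈ 44.3 km, y ≈ -16.9 km, depth ≈ 43.0 km

Each station gives a sphere (x−x_i)² + (y−y_i)² + z² = d_i² (stations at z=0).
Subtracting the A sphere from B and C: z² cancels, leaving linear equations in x and y:
-155.2 x − 217.4 y = -3200.79
-72.6 x − 249.4 y = 998.29
Solving: x ≈ 44.291, y ≈ -16.896 km (keep extra digits for the depth step; rounded: 44.3, -16.9).
Then from the A sphere: z² = 72.89² − (x − 56.4)² − (y − 40.7)² with x = 44.291, y = -16.896, so z ≈ 43.000 ≈ 43.0 km.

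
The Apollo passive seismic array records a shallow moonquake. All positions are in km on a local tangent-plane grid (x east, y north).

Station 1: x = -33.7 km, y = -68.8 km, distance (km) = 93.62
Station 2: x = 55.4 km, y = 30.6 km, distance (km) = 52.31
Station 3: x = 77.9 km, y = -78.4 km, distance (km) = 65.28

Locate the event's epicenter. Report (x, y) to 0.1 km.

Circle about each station: (x + 33.7)² + (y + 68.8)² = 93.62²; (x − 55.4)² + (y − 30.6)² = 52.31²; (x − 77.9)² + (y + 78.4)² = 65.28².
Subtracting pairs of circle equations eliminates x²+y² and gives linear equations (the radical axes):
178.2 x + 198.8 y = 4164.76
223.2 x − 19.2 y = 10849.07
Solving the 2×2 system: x ≈ 46.8, y ≈ -21.0 km.

46.8 km east, -21.0 km north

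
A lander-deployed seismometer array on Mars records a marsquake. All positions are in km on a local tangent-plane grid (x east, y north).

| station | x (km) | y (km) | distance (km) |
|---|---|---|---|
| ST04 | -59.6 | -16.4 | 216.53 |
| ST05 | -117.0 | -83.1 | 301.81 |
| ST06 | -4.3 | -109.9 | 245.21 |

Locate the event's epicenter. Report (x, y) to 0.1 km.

Circle about each station: (x + 59.6)² + (y + 16.4)² = 216.53²; (x + 117.0)² + (y + 83.1)² = 301.81²; (x + 4.3)² + (y + 109.9)² = 245.21².
Subtracting the ST04 equation from the ST05 and ST06 equations removes the quadratic terms:
-114.8 x − 133.4 y = -27430.55
110.6 x − 187.0 y = -4967.32
Solving the 2×2 system: x ≈ 123.3, y ≈ 99.5 km.
Check against ST04 (with the unrounded x, y): √((x + 59.6)²+(y + 16.4)²) = 216.55 ≈ 216.53 km. ✓

(123.3, 99.5)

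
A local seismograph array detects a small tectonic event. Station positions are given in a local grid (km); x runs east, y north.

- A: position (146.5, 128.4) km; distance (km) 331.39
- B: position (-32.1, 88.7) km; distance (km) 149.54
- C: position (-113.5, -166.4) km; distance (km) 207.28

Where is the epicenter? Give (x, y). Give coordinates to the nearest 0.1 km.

Circle about each station: (x − 146.5)² + (y − 128.4)² = 331.39²; (x + 32.1)² + (y − 88.7)² = 149.54²; (x + 113.5)² + (y + 166.4)² = 207.28².
Subtracting pairs of circle equations eliminates x²+y² and gives linear equations (the radical axes):
-357.2 x − 79.4 y = 58406.41
-520.0 x − 589.6 y = 69476.73
Solving the 2×2 system: x ≈ -170.8, y ≈ 32.8 km.

-170.8 km east, 32.8 km north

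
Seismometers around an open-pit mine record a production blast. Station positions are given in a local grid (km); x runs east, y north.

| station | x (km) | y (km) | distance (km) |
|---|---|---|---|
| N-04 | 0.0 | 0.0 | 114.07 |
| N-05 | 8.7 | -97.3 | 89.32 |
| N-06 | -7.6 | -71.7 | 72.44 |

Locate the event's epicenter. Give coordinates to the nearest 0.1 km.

x ≈ -79.3 km, y ≈ -82.0 km

Circle about each station: x² + y² = 114.07²; (x − 8.7)² + (y + 97.3)² = 89.32²; (x + 7.6)² + (y + 71.7)² = 72.44².
Subtracting pairs of circle equations eliminates x²+y² and gives linear equations (the radical axes):
17.4 x − 194.6 y = 14576.88
-15.2 x − 143.4 y = 12963.06
Solving the 2×2 system: x ≈ -79.3, y ≈ -82.0 km.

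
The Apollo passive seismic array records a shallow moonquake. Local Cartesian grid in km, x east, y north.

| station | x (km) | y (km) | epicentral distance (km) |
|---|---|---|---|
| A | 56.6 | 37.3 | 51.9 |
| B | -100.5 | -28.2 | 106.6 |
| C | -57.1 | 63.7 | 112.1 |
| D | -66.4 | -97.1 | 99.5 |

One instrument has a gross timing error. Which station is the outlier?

Solve using three stations at a time. Using B, C, D (subtract circle equations pairwise → linear system) gives (x, y) ≈ (6.2, -28.9).
Distances from that point to each station vs reported:
  A: calculated 83.2 vs reported 51.9 → residual 31.3 km
  B: calculated 106.7 vs reported 106.6 → residual 0.1 km
  C: calculated 112.2 vs reported 112.1 → residual 0.1 km
  D: calculated 99.6 vs reported 99.5 → residual 0.1 km
B, C, D are mutually consistent (residuals ≈ 0); A is off by 31.3 km.

A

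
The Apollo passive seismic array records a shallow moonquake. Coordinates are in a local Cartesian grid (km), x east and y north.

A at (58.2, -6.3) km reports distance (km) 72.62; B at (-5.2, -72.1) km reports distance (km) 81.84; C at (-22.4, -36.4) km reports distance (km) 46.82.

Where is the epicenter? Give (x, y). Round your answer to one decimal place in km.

x ≈ -12.7 km, y ≈ 9.4 km

Circle about each station: (x − 58.2)² + (y + 6.3)² = 72.62²; (x + 5.2)² + (y + 72.1)² = 81.84²; (x + 22.4)² + (y + 36.4)² = 46.82².
Subtracting pairs of circle equations eliminates x²+y² and gives linear equations (the radical axes):
-126.8 x − 131.6 y = 374.40
-161.2 x − 60.2 y = 1481.34
Solving the 2×2 system: x ≈ -12.7, y ≈ 9.4 km.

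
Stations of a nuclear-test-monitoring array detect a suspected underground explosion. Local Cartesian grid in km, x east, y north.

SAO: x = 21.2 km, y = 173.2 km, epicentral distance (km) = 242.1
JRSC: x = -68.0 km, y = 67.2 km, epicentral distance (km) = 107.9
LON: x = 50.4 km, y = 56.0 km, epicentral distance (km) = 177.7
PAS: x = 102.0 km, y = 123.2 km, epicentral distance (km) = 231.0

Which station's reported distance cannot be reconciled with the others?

PAS

Solve using three stations at a time. Using SAO, JRSC, LON (subtract circle equations pairwise → linear system) gives (x, y) ≈ (-102.1, -35.1).
Distances from that point to each station vs reported:
  SAO: calculated 242.1 vs reported 242.1 → residual 0.0 km
  JRSC: calculated 107.8 vs reported 107.9 → residual 0.1 km
  LON: calculated 177.7 vs reported 177.7 → residual 0.0 km
  PAS: calculated 258.3 vs reported 231.0 → residual 27.3 km
SAO, JRSC, LON are mutually consistent (residuals ≈ 0); PAS is off by 27.3 km.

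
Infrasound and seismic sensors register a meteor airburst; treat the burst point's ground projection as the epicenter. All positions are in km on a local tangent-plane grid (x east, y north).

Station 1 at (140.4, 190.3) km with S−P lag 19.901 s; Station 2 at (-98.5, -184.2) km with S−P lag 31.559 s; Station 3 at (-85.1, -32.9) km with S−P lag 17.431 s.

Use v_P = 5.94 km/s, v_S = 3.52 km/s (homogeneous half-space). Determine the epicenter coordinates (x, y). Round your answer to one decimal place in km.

Distance from S−P lag: d = Δt · v_P v_S / (v_P − v_S) = Δt · (5.94·3.52)/(5.94−3.52) ≈ 8.6400·Δt.
So d_Station 1 = 171.94, d_Station 2 = 272.67, d_Station 3 = 150.60 km.
Circle about each station: (x − 140.4)² + (y − 190.3)² = 171.94²; (x + 98.5)² + (y + 184.2)² = 272.67²; (x + 85.1)² + (y + 32.9)² = 150.60².
Subtracting the Station 1 equation from the Station 2 and Station 3 equations removes the quadratic terms:
-477.8 x − 749.0 y = -57079.93
-451.0 x − 446.4 y = -40718.83
Solving the 2×2 system: x ≈ 40.3, y ≈ 50.5 km.

40.3 km east, 50.5 km north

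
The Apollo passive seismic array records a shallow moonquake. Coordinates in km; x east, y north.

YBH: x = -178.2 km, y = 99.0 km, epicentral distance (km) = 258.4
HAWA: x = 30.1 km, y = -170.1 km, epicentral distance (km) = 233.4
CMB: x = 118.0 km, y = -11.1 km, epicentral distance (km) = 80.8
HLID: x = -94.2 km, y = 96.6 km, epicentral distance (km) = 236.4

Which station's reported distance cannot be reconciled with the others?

HLID

Solve using three stations at a time. Using YBH, HAWA, CMB (subtract circle equations pairwise → linear system) gives (x, y) ≈ (77.0, 58.5).
Distances from that point to each station vs reported:
  YBH: calculated 258.4 vs reported 258.4 → residual 0.0 km
  HAWA: calculated 233.4 vs reported 233.4 → residual 0.0 km
  CMB: calculated 80.8 vs reported 80.8 → residual 0.0 km
  HLID: calculated 175.4 vs reported 236.4 → residual 61.0 km
YBH, HAWA, CMB are mutually consistent (residuals ≈ 0); HLID is off by 61.0 km.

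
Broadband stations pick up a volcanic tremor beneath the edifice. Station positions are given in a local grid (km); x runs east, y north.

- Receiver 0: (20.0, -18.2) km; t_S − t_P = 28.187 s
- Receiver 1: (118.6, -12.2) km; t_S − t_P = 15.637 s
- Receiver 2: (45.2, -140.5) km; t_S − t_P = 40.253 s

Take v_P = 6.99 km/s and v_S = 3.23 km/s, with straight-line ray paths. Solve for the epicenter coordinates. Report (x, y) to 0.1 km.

Distance from S−P lag: d = Δt · v_P v_S / (v_P − v_S) = Δt · (6.99·3.23)/(6.99−3.23) ≈ 6.0047·Δt.
So d_Receiver 0 = 169.25, d_Receiver 1 = 93.90, d_Receiver 2 = 241.71 km.
Circle about each station: (x − 20.0)² + (y + 18.2)² = 169.25²; (x − 118.6)² + (y + 12.2)² = 93.90²; (x − 45.2)² + (y + 140.5)² = 241.71².
Subtracting the Receiver 0 equation from the Receiver 1 and Receiver 2 equations removes the quadratic terms:
197.2 x + 12.0 y = 33311.91
50.4 x − 244.6 y = -8726.11
Solving the 2×2 system: x ≈ 164.7, y ≈ 69.6 km.
Check against Receiver 0 (with the unrounded x, y): √((x − 20.0)²+(y + 18.2)²) = 169.25 ≈ 169.25 km. ✓

164.7 km east, 69.6 km north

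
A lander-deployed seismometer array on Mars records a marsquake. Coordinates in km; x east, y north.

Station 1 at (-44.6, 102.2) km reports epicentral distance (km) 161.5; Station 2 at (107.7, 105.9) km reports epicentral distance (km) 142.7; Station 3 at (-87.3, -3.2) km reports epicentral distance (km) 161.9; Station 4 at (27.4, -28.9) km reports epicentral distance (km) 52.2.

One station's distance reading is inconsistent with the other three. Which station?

Station 2

Solve using three stations at a time. Using Station 1, Station 3, Station 4 (subtract circle equations pairwise → linear system) gives (x, y) ≈ (74.5, -6.8).
Distances from that point to each station vs reported:
  Station 1: calculated 161.4 vs reported 161.5 → residual 0.1 km
  Station 2: calculated 117.5 vs reported 142.7 → residual 25.2 km
  Station 3: calculated 161.8 vs reported 161.9 → residual 0.1 km
  Station 4: calculated 52.0 vs reported 52.2 → residual 0.2 km
Station 1, Station 3, Station 4 are mutually consistent (residuals ≈ 0); Station 2 is off by 25.2 km.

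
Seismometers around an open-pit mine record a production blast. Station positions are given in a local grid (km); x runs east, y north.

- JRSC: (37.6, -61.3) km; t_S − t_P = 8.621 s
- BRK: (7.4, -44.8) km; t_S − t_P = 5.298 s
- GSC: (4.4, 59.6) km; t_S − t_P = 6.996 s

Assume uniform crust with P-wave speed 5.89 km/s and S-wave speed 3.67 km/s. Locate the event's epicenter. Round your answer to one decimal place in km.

Distance from S−P lag: d = Δt · v_P v_S / (v_P − v_S) = Δt · (5.89·3.67)/(5.89−3.67) ≈ 9.7371·Δt.
So d_JRSC = 83.94, d_BRK = 51.59, d_GSC = 68.12 km.
Circle about each station: (x − 37.6)² + (y + 61.3)² = 83.94²; (x − 7.4)² + (y + 44.8)² = 51.59²; (x − 4.4)² + (y − 59.6)² = 68.12².
Subtracting the JRSC equation from the BRK and GSC equations removes the quadratic terms:
-60.4 x + 33.0 y = 1274.75
-66.4 x + 241.8 y = 805.66
Solving the 2×2 system: x ≈ -22.7, y ≈ -2.9 km.
Check against JRSC (with the unrounded x, y): √((x − 37.6)²+(y + 61.3)²) = 83.94 ≈ 83.94 km. ✓

(-22.7, -2.9)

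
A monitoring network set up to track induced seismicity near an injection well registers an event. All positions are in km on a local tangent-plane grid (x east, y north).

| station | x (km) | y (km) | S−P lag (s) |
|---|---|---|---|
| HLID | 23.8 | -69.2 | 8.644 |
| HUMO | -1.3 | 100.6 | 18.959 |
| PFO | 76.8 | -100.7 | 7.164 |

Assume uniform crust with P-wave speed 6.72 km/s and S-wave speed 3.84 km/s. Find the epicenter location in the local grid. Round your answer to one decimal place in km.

x ≈ 95.2 km, y ≈ -39.2 km

Distance from S−P lag: d = Δt · v_P v_S / (v_P − v_S) = Δt · (6.72·3.84)/(6.72−3.84) ≈ 8.9600·Δt.
So d_HLID = 77.45, d_HUMO = 169.87, d_PFO = 64.19 km.
Circle about each station: (x − 23.8)² + (y + 69.2)² = 77.45²; (x + 1.3)² + (y − 100.6)² = 169.87²; (x − 76.8)² + (y + 100.7)² = 64.19².
Subtracting pairs of circle equations eliminates x²+y² and gives linear equations (the radical axes):
-50.2 x + 339.6 y = -18090.34
106.0 x − 63.0 y = 12561.80
Solving the 2×2 system: x ≈ 95.2, y ≈ -39.2 km.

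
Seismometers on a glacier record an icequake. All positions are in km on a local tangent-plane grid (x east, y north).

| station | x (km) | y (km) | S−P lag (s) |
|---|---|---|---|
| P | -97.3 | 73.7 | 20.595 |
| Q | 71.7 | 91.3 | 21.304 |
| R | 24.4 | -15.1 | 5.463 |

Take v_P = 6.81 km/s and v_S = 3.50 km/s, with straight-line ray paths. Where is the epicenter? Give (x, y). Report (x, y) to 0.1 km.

Distance from S−P lag: d = Δt · v_P v_S / (v_P − v_S) = Δt · (6.81·3.50)/(6.81−3.50) ≈ 7.2009·Δt.
So d_P = 148.30, d_Q = 153.41, d_R = 39.34 km.
Circle about each station: (x + 97.3)² + (y − 73.7)² = 148.30²; (x − 71.7)² + (y − 91.3)² = 153.41²; (x − 24.4)² + (y + 15.1)² = 39.34².
Subtracting the P equation from the Q and R equations removes the quadratic terms:
338.0 x + 35.2 y = -2964.14
243.4 x − 177.6 y = 6369.64
Solving the 2×2 system: x ≈ -4.4, y ≈ -41.9 km.
Check against P (with the unrounded x, y): √((x + 97.3)²+(y − 73.7)²) = 148.30 ≈ 148.30 km. ✓

x ≈ -4.4 km, y ≈ -41.9 km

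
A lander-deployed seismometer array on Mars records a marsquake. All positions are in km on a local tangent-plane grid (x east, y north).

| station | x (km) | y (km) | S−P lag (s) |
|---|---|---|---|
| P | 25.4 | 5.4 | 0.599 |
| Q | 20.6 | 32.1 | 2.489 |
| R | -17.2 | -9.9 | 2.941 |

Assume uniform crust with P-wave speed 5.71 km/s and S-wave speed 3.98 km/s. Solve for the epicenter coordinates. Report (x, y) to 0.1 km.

Distance from S−P lag: d = Δt · v_P v_S / (v_P − v_S) = Δt · (5.71·3.98)/(5.71−3.98) ≈ 13.1363·Δt.
So d_P = 7.87, d_Q = 32.70, d_R = 38.63 km.
Circle about each station: (x − 25.4)² + (y − 5.4)² = 7.87²; (x − 20.6)² + (y − 32.1)² = 32.70²; (x + 17.2)² + (y + 9.9)² = 38.63².
Subtracting pairs of circle equations eliminates x²+y² and gives linear equations (the radical axes):
-9.6 x + 53.4 y = -226.90
-85.2 x − 30.6 y = -1710.81
Solving the 2×2 system: x ≈ 20.3, y ≈ -0.6 km.

20.3 km east, -0.6 km north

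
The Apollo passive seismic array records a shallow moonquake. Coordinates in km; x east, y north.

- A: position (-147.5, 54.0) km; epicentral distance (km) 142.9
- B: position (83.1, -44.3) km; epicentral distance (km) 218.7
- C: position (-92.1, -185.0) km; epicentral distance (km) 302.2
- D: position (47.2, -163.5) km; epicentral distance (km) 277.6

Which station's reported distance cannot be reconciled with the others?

Solve using three stations at a time. Using A, C, D (subtract circle equations pairwise → linear system) gives (x, y) ≈ (-14.7, 107.2).
Distances from that point to each station vs reported:
  A: calculated 143.1 vs reported 142.9 → residual 0.2 km
  B: calculated 180.3 vs reported 218.7 → residual 38.4 km
  C: calculated 302.3 vs reported 302.2 → residual 0.1 km
  D: calculated 277.7 vs reported 277.6 → residual 0.1 km
A, C, D are mutually consistent (residuals ≈ 0); B is off by 38.4 km.

B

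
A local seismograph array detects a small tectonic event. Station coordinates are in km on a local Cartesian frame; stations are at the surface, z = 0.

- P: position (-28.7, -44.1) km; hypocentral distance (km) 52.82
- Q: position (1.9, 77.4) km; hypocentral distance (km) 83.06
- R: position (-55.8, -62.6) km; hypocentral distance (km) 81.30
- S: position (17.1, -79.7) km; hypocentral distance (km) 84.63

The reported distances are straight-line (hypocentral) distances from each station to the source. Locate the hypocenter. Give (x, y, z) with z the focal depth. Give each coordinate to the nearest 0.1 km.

x ≈ -6.9 km, y ≈ -1.9 km, depth ≈ 23.1 km

Each station gives a sphere (x−x_i)² + (y−y_i)² + z² = d_i² (stations at z=0).
Subtracting the P sphere from Q and R: z² cancels, leaving linear equations in x and y:
61.2 x + 243.0 y = -883.14
-54.2 x − 37.0 y = 444.16
Solving: x ≈ -6.900, y ≈ -1.896 km (keep extra digits for the depth step; rounded: -6.9, -1.9).
Then from the P sphere: z² = 52.82² − (x + 28.7)² − (y + 44.1)² with x = -6.900, y = -1.896, so z ≈ 23.098 ≈ 23.1 km.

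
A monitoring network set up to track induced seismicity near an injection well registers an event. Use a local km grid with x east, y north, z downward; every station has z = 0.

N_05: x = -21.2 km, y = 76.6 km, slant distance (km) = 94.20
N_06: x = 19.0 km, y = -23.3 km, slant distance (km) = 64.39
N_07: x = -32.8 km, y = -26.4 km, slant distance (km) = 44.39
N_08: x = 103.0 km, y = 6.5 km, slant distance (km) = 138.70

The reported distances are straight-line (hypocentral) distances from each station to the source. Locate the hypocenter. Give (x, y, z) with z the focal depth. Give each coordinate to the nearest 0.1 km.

Each station gives a sphere (x−x_i)² + (y−y_i)² + z² = d_i² (stations at z=0).
Subtracting the N_05 sphere from N_06 and N_07: z² cancels, leaving linear equations in x and y:
80.4 x − 199.8 y = -685.54
-23.2 x − 206.0 y = 2358.97
Solving: x ≈ -28.897, y ≈ -8.197 km (keep extra digits for the depth step; rounded: -28.9, -8.2).
Then from the N_05 sphere: z² = 94.20² − (x + 21.2)² − (y − 76.6)² with x = -28.897, y = -8.197, so z ≈ 40.297 ≈ 40.3 km.

(-28.9, -8.2, 40.3)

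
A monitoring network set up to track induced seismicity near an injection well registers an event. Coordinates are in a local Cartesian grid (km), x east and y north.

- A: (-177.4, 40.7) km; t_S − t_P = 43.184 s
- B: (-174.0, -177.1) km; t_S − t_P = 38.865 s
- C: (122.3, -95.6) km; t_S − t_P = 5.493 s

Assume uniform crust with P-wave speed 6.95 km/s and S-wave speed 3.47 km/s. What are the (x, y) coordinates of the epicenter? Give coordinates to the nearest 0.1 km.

Distance from S−P lag: d = Δt · v_P v_S / (v_P − v_S) = Δt · (6.95·3.47)/(6.95−3.47) ≈ 6.9300·Δt.
So d_A = 299.27, d_B = 269.34, d_C = 38.07 km.
Circle about each station: (x + 177.4)² + (y − 40.7)² = 299.27²; (x + 174.0)² + (y + 177.1)² = 269.34²; (x − 122.3)² + (y + 95.6)² = 38.07².
Subtracting pairs of circle equations eliminates x²+y² and gives linear equations (the radical axes):
6.8 x − 435.6 y = 45531.66
599.4 x − 272.6 y = 79082.61
Solving the 2×2 system: x ≈ 85.0, y ≈ -103.2 km.

(85.0, -103.2)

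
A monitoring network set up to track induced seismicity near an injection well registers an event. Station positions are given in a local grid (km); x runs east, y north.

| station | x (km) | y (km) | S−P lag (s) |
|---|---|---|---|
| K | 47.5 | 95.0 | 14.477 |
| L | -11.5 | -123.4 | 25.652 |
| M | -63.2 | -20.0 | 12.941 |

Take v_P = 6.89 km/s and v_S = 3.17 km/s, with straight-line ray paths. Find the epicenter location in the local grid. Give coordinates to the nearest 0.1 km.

Distance from S−P lag: d = Δt · v_P v_S / (v_P − v_S) = Δt · (6.89·3.17)/(6.89−3.17) ≈ 5.8713·Δt.
So d_K = 85.00, d_L = 150.61, d_M = 75.98 km.
Circle about each station: (x − 47.5)² + (y − 95.0)² = 85.00²; (x + 11.5)² + (y + 123.4)² = 150.61²; (x + 63.2)² + (y + 20.0)² = 75.98².
Subtracting the K equation from the L and M equations removes the quadratic terms:
-118.0 x − 436.8 y = -11379.81
-221.4 x − 230.0 y = -5434.97
Solving the 2×2 system: x ≈ -3.5, y ≈ 27.0 km.
Check against K (with the unrounded x, y): √((x − 47.5)²+(y − 95.0)²) = 85.00 ≈ 85.00 km. ✓

-3.5 km east, 27.0 km north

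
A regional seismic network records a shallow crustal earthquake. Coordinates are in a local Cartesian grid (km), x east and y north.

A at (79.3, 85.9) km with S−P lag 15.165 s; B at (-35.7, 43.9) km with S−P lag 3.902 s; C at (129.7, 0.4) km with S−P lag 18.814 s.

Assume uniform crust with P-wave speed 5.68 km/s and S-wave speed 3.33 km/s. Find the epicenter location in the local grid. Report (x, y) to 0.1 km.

x ≈ -20.9 km, y ≈ 16.2 km

Distance from S−P lag: d = Δt · v_P v_S / (v_P − v_S) = Δt · (5.68·3.33)/(5.68−3.33) ≈ 8.0487·Δt.
So d_A = 122.06, d_B = 31.41, d_C = 151.43 km.
Circle about each station: (x − 79.3)² + (y − 85.9)² = 122.06²; (x + 35.7)² + (y − 43.9)² = 31.41²; (x − 129.7)² + (y − 0.4)² = 151.43².
Subtracting the A equation from the B and C equations removes the quadratic terms:
-230.0 x − 84.0 y = 3446.46
100.8 x − 171.0 y = -4877.45
Solving the 2×2 system: x ≈ -20.9, y ≈ 16.2 km.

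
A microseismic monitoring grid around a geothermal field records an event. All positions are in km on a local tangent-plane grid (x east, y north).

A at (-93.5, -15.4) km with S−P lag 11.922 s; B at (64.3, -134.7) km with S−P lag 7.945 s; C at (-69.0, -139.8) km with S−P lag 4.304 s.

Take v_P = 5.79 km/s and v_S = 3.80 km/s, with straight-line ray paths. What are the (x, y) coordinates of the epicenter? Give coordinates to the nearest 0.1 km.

(-23.2, -126.9)

Distance from S−P lag: d = Δt · v_P v_S / (v_P − v_S) = Δt · (5.79·3.80)/(5.79−3.80) ≈ 11.0563·Δt.
So d_A = 131.81, d_B = 87.84, d_C = 47.59 km.
Circle about each station: (x + 93.5)² + (y + 15.4)² = 131.81²; (x − 64.3)² + (y + 134.7)² = 87.84²; (x + 69.0)² + (y + 139.8)² = 47.59².
Subtracting pairs of circle equations eliminates x²+y² and gives linear equations (the radical axes):
315.6 x − 238.6 y = 22957.18
49.0 x − 248.8 y = 30434.70
Solving the 2×2 system: x ≈ -23.2, y ≈ -126.9 km.
Check against A (with the unrounded x, y): √((x + 93.5)²+(y + 15.4)²) = 131.81 ≈ 131.81 km. ✓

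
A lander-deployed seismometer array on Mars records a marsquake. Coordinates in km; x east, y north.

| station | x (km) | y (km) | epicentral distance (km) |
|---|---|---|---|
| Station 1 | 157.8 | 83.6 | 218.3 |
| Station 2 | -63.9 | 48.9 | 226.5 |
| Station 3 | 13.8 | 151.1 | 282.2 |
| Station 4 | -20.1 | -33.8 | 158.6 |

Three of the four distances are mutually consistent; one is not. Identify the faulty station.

Solve using three stations at a time. Using Station 1, Station 2, Station 3 (subtract circle equations pairwise → linear system) gives (x, y) ≈ (84.6, -122.0).
Distances from that point to each station vs reported:
  Station 1: calculated 218.2 vs reported 218.3 → residual 0.1 km
  Station 2: calculated 226.4 vs reported 226.5 → residual 0.1 km
  Station 3: calculated 282.2 vs reported 282.2 → residual 0.0 km
  Station 4: calculated 136.9 vs reported 158.6 → residual 21.7 km
Station 1, Station 2, Station 3 are mutually consistent (residuals ≈ 0); Station 4 is off by 21.7 km.

Station 4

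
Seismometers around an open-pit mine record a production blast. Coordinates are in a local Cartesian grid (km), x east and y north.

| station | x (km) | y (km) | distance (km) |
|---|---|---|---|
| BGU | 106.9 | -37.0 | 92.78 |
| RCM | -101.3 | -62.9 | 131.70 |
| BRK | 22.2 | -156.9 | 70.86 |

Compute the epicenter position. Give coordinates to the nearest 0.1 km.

Circle about each station: (x − 106.9)² + (y + 37.0)² = 92.78²; (x + 101.3)² + (y + 62.9)² = 131.70²; (x − 22.2)² + (y + 156.9)² = 70.86².
Subtracting pairs of circle equations eliminates x²+y² and gives linear equations (the radical axes):
-416.4 x − 51.8 y = -7315.27
-169.4 x − 239.8 y = 15900.83
Solving the 2×2 system: x ≈ 28.3, y ≈ -86.3 km.

(28.3, -86.3)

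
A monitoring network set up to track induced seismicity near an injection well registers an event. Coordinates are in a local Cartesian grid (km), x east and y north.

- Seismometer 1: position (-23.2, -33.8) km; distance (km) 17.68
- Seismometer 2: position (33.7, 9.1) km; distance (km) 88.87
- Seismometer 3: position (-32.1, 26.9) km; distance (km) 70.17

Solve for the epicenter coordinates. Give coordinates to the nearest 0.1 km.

(-38.3, -43.0)

Circle about each station: (x + 23.2)² + (y + 33.8)² = 17.68²; (x − 33.7)² + (y − 9.1)² = 88.87²; (x + 32.1)² + (y − 26.9)² = 70.17².
Subtracting pairs of circle equations eliminates x²+y² and gives linear equations (the radical axes):
113.8 x + 85.8 y = -8047.47
-17.8 x + 121.4 y = -4537.91
Solving the 2×2 system: x ≈ -38.3, y ≈ -43.0 km.
Check against Seismometer 1 (with the unrounded x, y): √((x + 23.2)²+(y + 33.8)²) = 17.68 ≈ 17.68 km. ✓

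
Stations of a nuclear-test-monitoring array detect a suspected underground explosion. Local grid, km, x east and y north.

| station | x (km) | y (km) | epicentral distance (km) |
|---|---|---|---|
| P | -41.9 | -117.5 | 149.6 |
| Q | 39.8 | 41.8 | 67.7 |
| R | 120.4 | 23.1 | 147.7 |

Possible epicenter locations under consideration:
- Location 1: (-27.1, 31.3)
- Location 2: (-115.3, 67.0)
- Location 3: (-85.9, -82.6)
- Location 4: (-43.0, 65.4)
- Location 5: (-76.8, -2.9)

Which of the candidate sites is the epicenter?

For each candidate, compare |candidate − station| to the reported distance:
Location 1: residuals P 0.1, Q 0.0, R 0.0 → max 0.1 km
Location 2: residuals P 49.0, Q 89.4, R 92.1 → max 92.1 km
Location 3: residuals P 93.4, Q 109.1, R 84.1 → max 109.1 km
Location 4: residuals P 33.3, Q 18.4, R 21.1 → max 33.3 km
Location 5: residuals P 29.8, Q 57.2, R 51.2 → max 57.2 km
Only Location 1 has all residuals ≈ 0.

Location 1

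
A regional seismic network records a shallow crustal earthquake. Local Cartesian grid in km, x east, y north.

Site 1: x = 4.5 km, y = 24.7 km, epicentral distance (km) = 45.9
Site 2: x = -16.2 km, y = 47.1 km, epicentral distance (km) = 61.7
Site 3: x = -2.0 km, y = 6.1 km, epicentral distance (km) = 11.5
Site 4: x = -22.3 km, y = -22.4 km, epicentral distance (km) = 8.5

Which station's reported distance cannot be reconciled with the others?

Site 3

Solve using three stations at a time. Using Site 1, Site 2, Site 4 (subtract circle equations pairwise → linear system) gives (x, y) ≈ (-19.3, -14.5).
Distances from that point to each station vs reported:
  Site 1: calculated 45.9 vs reported 45.9 → residual 0.0 km
  Site 2: calculated 61.7 vs reported 61.7 → residual 0.0 km
  Site 3: calculated 26.9 vs reported 11.5 → residual 15.4 km
  Site 4: calculated 8.4 vs reported 8.5 → residual 0.1 km
Site 1, Site 2, Site 4 are mutually consistent (residuals ≈ 0); Site 3 is off by 15.4 km.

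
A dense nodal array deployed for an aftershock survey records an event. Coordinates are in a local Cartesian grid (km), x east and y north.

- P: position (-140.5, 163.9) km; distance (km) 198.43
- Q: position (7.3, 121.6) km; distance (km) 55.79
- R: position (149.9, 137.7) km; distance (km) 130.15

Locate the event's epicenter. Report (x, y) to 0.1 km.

Circle about each station: (x + 140.5)² + (y − 163.9)² = 198.43²; (x − 7.3)² + (y − 121.6)² = 55.79²; (x − 149.9)² + (y − 137.7)² = 130.15².
Subtracting pairs of circle equations eliminates x²+y² and gives linear equations (the radical axes):
295.6 x − 84.6 y = 4498.33
580.8 x − 52.4 y = 17263.28
Solving the 2×2 system: x ≈ 36.4, y ≈ 74.0 km.

36.4 km east, 74.0 km north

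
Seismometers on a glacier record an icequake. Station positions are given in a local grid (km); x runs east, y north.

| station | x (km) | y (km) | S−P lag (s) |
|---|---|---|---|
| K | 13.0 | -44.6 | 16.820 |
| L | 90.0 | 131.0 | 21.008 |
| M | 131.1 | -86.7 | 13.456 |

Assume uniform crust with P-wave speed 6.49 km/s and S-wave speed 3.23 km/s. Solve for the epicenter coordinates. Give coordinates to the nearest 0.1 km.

Distance from S−P lag: d = Δt · v_P v_S / (v_P − v_S) = Δt · (6.49·3.23)/(6.49−3.23) ≈ 6.4303·Δt.
So d_K = 108.16, d_L = 135.09, d_M = 86.53 km.
Circle about each station: (x − 13.0)² + (y + 44.6)² = 108.16²; (x − 90.0)² + (y − 131.0)² = 135.09²; (x − 131.1)² + (y + 86.7)² = 86.53².
Subtracting the K equation from the L and M equations removes the quadratic terms:
154.0 x + 351.2 y = 16552.12
236.2 x − 84.2 y = 26757.08
Solving the 2×2 system: x ≈ 112.5, y ≈ -2.2 km.

112.5 km east, -2.2 km north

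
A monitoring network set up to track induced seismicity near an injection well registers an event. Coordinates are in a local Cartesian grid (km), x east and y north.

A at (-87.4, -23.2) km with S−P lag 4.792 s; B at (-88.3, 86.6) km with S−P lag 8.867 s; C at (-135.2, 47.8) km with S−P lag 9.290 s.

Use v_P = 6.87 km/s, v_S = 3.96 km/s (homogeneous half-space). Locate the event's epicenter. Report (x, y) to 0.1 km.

Distance from S−P lag: d = Δt · v_P v_S / (v_P − v_S) = Δt · (6.87·3.96)/(6.87−3.96) ≈ 9.3489·Δt.
So d_A = 44.80, d_B = 82.90, d_C = 86.85 km.
Circle about each station: (x + 87.4)² + (y + 23.2)² = 44.80²; (x + 88.3)² + (y − 86.6)² = 82.90²; (x + 135.2)² + (y − 47.8)² = 86.85².
Subtracting pairs of circle equations eliminates x²+y² and gives linear equations (the radical axes):
-1.8 x + 219.6 y = 2254.08
-95.6 x + 142.0 y = 6851.00
Solving the 2×2 system: x ≈ -57.1, y ≈ 9.8 km.

x ≈ -57.1 km, y ≈ 9.8 km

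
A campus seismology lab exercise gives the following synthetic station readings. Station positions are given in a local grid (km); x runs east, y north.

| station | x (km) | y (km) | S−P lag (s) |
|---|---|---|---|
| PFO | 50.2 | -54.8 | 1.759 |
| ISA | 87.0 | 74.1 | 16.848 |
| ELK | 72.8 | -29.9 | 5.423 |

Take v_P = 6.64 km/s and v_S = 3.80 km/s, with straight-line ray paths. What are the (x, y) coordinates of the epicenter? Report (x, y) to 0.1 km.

x ≈ 45.8 km, y ≈ -69.8 km

Distance from S−P lag: d = Δt · v_P v_S / (v_P − v_S) = Δt · (6.64·3.80)/(6.64−3.80) ≈ 8.8845·Δt.
So d_PFO = 15.63, d_ISA = 149.69, d_ELK = 48.18 km.
Circle about each station: (x − 50.2)² + (y + 54.8)² = 15.63²; (x − 87.0)² + (y − 74.1)² = 149.69²; (x − 72.8)² + (y + 29.9)² = 48.18².
Subtracting the PFO equation from the ISA and ELK equations removes the quadratic terms:
73.6 x + 257.8 y = -14626.07
45.2 x + 49.8 y = -1406.25
Solving the 2×2 system: x ≈ 45.8, y ≈ -69.8 km.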